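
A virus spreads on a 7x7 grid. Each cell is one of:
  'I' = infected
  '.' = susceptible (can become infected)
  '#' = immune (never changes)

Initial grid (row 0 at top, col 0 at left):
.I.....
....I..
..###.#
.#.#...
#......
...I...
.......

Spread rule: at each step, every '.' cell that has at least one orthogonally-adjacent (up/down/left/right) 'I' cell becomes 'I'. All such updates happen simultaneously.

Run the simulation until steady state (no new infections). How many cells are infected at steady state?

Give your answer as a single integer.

Answer: 42

Derivation:
Step 0 (initial): 3 infected
Step 1: +10 new -> 13 infected
Step 2: +13 new -> 26 infected
Step 3: +11 new -> 37 infected
Step 4: +5 new -> 42 infected
Step 5: +0 new -> 42 infected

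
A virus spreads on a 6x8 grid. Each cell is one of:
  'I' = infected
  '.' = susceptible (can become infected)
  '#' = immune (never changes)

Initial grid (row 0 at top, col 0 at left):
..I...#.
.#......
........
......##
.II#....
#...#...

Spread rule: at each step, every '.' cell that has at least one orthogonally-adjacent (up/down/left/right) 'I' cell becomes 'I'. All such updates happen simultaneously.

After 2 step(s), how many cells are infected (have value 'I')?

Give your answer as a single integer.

Answer: 19

Derivation:
Step 0 (initial): 3 infected
Step 1: +8 new -> 11 infected
Step 2: +8 new -> 19 infected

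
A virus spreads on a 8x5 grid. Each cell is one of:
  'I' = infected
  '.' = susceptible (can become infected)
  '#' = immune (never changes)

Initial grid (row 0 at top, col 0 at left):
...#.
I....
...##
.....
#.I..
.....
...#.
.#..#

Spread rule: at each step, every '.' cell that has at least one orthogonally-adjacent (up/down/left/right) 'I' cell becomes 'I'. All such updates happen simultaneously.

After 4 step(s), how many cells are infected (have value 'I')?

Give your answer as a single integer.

Answer: 31

Derivation:
Step 0 (initial): 2 infected
Step 1: +7 new -> 9 infected
Step 2: +11 new -> 20 infected
Step 3: +7 new -> 27 infected
Step 4: +4 new -> 31 infected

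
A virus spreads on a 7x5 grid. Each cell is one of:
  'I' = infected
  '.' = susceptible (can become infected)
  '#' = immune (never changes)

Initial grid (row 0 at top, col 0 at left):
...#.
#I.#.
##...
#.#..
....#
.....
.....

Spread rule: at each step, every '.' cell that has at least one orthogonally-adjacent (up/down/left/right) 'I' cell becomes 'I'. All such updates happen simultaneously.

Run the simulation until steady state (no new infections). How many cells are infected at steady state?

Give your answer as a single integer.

Step 0 (initial): 1 infected
Step 1: +2 new -> 3 infected
Step 2: +3 new -> 6 infected
Step 3: +1 new -> 7 infected
Step 4: +2 new -> 9 infected
Step 5: +3 new -> 12 infected
Step 6: +3 new -> 15 infected
Step 7: +4 new -> 19 infected
Step 8: +5 new -> 24 infected
Step 9: +2 new -> 26 infected
Step 10: +1 new -> 27 infected
Step 11: +0 new -> 27 infected

Answer: 27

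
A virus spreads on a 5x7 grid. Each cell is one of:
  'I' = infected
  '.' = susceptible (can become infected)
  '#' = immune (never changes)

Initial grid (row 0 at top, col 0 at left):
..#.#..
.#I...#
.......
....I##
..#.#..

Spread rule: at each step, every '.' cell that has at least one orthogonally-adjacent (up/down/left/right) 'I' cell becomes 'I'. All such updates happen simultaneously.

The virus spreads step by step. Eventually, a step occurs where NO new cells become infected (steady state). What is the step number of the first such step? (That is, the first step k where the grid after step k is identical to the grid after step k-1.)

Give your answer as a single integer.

Step 0 (initial): 2 infected
Step 1: +4 new -> 6 infected
Step 2: +7 new -> 13 infected
Step 3: +4 new -> 17 infected
Step 4: +4 new -> 21 infected
Step 5: +3 new -> 24 infected
Step 6: +1 new -> 25 infected
Step 7: +0 new -> 25 infected

Answer: 7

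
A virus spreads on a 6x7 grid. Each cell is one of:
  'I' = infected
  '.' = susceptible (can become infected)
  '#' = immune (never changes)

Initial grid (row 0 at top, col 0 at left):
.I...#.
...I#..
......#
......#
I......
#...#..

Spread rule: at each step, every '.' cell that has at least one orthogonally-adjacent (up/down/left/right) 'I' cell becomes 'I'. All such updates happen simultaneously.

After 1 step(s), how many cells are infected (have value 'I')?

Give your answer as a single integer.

Step 0 (initial): 3 infected
Step 1: +8 new -> 11 infected

Answer: 11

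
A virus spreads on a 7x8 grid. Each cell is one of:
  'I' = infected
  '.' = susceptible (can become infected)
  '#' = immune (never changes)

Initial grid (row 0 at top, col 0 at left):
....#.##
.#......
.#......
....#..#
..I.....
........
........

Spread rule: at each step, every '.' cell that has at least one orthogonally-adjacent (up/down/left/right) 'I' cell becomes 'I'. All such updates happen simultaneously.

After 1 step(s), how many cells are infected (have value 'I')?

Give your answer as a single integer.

Step 0 (initial): 1 infected
Step 1: +4 new -> 5 infected

Answer: 5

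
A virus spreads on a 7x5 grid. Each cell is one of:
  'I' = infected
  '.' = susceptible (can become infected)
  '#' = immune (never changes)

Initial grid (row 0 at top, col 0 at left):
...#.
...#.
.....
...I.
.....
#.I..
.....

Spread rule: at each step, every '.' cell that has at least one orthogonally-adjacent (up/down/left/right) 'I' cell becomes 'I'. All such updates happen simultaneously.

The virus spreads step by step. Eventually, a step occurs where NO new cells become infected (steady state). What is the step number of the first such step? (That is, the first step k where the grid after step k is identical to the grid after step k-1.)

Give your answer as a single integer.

Step 0 (initial): 2 infected
Step 1: +8 new -> 10 infected
Step 2: +8 new -> 18 infected
Step 3: +7 new -> 25 infected
Step 4: +4 new -> 29 infected
Step 5: +2 new -> 31 infected
Step 6: +1 new -> 32 infected
Step 7: +0 new -> 32 infected

Answer: 7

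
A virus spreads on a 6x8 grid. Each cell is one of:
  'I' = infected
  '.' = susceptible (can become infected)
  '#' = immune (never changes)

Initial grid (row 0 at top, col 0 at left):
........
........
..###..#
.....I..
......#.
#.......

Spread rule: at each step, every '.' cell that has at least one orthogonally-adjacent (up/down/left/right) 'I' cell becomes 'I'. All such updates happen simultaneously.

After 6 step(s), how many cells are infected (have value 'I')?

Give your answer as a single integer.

Answer: 39

Derivation:
Step 0 (initial): 1 infected
Step 1: +4 new -> 5 infected
Step 2: +6 new -> 11 infected
Step 3: +8 new -> 19 infected
Step 4: +8 new -> 27 infected
Step 5: +7 new -> 34 infected
Step 6: +5 new -> 39 infected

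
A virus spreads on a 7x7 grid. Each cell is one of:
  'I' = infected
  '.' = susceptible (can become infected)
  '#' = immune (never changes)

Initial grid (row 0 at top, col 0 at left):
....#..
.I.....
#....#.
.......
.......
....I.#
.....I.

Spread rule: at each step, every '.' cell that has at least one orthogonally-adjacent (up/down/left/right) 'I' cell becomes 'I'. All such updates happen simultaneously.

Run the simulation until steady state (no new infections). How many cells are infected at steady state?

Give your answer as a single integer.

Answer: 45

Derivation:
Step 0 (initial): 3 infected
Step 1: +9 new -> 12 infected
Step 2: +10 new -> 22 infected
Step 3: +13 new -> 35 infected
Step 4: +5 new -> 40 infected
Step 5: +4 new -> 44 infected
Step 6: +1 new -> 45 infected
Step 7: +0 new -> 45 infected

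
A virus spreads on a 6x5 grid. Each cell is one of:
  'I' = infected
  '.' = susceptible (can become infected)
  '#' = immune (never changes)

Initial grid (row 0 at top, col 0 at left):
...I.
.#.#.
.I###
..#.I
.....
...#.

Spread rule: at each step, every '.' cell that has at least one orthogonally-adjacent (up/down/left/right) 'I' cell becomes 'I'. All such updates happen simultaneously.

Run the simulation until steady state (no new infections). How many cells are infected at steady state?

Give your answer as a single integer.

Answer: 23

Derivation:
Step 0 (initial): 3 infected
Step 1: +6 new -> 9 infected
Step 2: +8 new -> 17 infected
Step 3: +4 new -> 21 infected
Step 4: +2 new -> 23 infected
Step 5: +0 new -> 23 infected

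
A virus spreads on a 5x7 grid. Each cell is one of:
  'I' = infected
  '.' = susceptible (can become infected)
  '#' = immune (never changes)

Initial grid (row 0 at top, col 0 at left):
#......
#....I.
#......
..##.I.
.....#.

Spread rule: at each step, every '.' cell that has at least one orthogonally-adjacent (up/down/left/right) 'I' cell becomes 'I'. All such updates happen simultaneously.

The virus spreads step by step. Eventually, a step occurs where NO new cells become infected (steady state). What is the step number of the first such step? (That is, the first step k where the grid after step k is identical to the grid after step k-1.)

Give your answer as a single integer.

Step 0 (initial): 2 infected
Step 1: +6 new -> 8 infected
Step 2: +7 new -> 15 infected
Step 3: +4 new -> 19 infected
Step 4: +4 new -> 23 infected
Step 5: +3 new -> 26 infected
Step 6: +2 new -> 28 infected
Step 7: +1 new -> 29 infected
Step 8: +0 new -> 29 infected

Answer: 8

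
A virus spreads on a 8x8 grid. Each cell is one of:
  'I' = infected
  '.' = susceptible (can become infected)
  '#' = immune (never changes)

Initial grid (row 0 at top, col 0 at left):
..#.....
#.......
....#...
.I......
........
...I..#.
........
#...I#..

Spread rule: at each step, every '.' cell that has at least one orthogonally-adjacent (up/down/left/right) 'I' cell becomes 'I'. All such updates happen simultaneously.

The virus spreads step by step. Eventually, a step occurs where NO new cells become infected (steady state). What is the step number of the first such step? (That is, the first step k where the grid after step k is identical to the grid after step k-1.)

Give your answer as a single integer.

Step 0 (initial): 3 infected
Step 1: +10 new -> 13 infected
Step 2: +12 new -> 25 infected
Step 3: +9 new -> 34 infected
Step 4: +7 new -> 41 infected
Step 5: +7 new -> 48 infected
Step 6: +4 new -> 52 infected
Step 7: +3 new -> 55 infected
Step 8: +2 new -> 57 infected
Step 9: +1 new -> 58 infected
Step 10: +0 new -> 58 infected

Answer: 10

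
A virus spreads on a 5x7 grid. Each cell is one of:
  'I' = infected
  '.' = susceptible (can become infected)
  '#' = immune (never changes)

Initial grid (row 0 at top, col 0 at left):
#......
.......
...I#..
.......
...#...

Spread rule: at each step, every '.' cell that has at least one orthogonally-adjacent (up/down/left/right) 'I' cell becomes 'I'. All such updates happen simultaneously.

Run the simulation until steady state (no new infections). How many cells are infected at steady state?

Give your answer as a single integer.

Step 0 (initial): 1 infected
Step 1: +3 new -> 4 infected
Step 2: +6 new -> 10 infected
Step 3: +9 new -> 19 infected
Step 4: +9 new -> 28 infected
Step 5: +4 new -> 32 infected
Step 6: +0 new -> 32 infected

Answer: 32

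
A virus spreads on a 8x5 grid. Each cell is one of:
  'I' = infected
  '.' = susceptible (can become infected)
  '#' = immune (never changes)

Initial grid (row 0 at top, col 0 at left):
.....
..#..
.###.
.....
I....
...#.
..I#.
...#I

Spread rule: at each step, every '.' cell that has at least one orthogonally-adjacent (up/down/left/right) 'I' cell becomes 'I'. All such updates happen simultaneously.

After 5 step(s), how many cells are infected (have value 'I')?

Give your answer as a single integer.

Step 0 (initial): 3 infected
Step 1: +7 new -> 10 infected
Step 2: +7 new -> 17 infected
Step 3: +5 new -> 22 infected
Step 4: +4 new -> 26 infected
Step 5: +2 new -> 28 infected

Answer: 28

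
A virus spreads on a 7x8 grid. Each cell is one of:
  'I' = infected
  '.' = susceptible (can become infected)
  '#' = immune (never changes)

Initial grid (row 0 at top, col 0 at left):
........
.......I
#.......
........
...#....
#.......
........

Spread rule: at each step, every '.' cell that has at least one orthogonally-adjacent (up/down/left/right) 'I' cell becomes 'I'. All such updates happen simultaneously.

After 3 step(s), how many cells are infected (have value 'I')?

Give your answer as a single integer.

Answer: 13

Derivation:
Step 0 (initial): 1 infected
Step 1: +3 new -> 4 infected
Step 2: +4 new -> 8 infected
Step 3: +5 new -> 13 infected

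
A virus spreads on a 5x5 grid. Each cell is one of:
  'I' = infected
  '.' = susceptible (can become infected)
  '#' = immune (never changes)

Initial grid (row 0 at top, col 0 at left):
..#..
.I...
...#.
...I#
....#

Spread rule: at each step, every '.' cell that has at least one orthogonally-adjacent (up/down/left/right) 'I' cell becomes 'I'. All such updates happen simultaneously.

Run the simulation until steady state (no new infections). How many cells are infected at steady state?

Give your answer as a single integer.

Step 0 (initial): 2 infected
Step 1: +6 new -> 8 infected
Step 2: +6 new -> 14 infected
Step 3: +4 new -> 18 infected
Step 4: +3 new -> 21 infected
Step 5: +0 new -> 21 infected

Answer: 21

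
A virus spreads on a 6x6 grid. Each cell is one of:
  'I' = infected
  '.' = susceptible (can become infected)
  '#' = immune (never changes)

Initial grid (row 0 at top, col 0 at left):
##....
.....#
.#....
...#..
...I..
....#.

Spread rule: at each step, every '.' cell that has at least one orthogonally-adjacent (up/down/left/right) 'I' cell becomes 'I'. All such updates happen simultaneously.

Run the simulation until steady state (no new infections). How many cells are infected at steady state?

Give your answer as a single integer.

Step 0 (initial): 1 infected
Step 1: +3 new -> 4 infected
Step 2: +5 new -> 9 infected
Step 3: +7 new -> 16 infected
Step 4: +6 new -> 22 infected
Step 5: +5 new -> 27 infected
Step 6: +3 new -> 30 infected
Step 7: +0 new -> 30 infected

Answer: 30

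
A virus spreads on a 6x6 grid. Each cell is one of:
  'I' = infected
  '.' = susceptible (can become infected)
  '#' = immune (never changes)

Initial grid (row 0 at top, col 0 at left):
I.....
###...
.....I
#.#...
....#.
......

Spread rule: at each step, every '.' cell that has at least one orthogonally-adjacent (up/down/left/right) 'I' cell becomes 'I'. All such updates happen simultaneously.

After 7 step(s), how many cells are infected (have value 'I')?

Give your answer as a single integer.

Step 0 (initial): 2 infected
Step 1: +4 new -> 6 infected
Step 2: +6 new -> 12 infected
Step 3: +6 new -> 18 infected
Step 4: +3 new -> 21 infected
Step 5: +4 new -> 25 infected
Step 6: +2 new -> 27 infected
Step 7: +2 new -> 29 infected

Answer: 29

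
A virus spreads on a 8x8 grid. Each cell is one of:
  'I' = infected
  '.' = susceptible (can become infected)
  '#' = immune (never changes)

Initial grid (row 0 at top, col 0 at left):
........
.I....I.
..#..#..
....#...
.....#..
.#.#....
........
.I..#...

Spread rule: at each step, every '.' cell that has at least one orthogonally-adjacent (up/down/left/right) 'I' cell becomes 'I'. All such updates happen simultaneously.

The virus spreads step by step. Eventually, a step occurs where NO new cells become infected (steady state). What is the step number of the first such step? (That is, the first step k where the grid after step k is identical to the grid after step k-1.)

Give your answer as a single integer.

Step 0 (initial): 3 infected
Step 1: +11 new -> 14 infected
Step 2: +13 new -> 27 infected
Step 3: +13 new -> 40 infected
Step 4: +6 new -> 46 infected
Step 5: +6 new -> 52 infected
Step 6: +4 new -> 56 infected
Step 7: +1 new -> 57 infected
Step 8: +0 new -> 57 infected

Answer: 8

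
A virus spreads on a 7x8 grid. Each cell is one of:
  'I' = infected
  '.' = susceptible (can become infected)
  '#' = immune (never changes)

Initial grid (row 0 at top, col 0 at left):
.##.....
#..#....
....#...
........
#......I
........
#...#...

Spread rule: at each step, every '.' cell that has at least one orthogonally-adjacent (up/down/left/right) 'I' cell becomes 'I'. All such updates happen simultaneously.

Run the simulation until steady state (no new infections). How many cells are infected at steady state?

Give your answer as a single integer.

Answer: 47

Derivation:
Step 0 (initial): 1 infected
Step 1: +3 new -> 4 infected
Step 2: +5 new -> 9 infected
Step 3: +6 new -> 15 infected
Step 4: +7 new -> 22 infected
Step 5: +5 new -> 27 infected
Step 6: +7 new -> 34 infected
Step 7: +5 new -> 39 infected
Step 8: +6 new -> 45 infected
Step 9: +2 new -> 47 infected
Step 10: +0 new -> 47 infected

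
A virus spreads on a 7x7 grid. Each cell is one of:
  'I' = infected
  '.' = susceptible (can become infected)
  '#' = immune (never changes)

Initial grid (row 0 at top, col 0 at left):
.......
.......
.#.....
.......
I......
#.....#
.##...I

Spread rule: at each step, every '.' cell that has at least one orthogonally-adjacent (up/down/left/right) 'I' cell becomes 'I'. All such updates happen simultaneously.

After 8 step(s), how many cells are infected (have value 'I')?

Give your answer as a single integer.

Step 0 (initial): 2 infected
Step 1: +3 new -> 5 infected
Step 2: +6 new -> 11 infected
Step 3: +7 new -> 18 infected
Step 4: +8 new -> 26 infected
Step 5: +6 new -> 32 infected
Step 6: +5 new -> 37 infected
Step 7: +4 new -> 41 infected
Step 8: +2 new -> 43 infected

Answer: 43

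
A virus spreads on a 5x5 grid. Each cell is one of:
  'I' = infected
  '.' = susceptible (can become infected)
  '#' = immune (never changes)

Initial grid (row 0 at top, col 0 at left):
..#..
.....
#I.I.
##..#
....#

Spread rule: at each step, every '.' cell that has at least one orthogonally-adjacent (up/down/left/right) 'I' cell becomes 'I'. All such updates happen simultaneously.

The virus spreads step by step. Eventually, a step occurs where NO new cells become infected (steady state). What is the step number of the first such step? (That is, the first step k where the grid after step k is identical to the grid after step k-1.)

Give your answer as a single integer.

Answer: 6

Derivation:
Step 0 (initial): 2 infected
Step 1: +5 new -> 7 infected
Step 2: +7 new -> 14 infected
Step 3: +3 new -> 17 infected
Step 4: +1 new -> 18 infected
Step 5: +1 new -> 19 infected
Step 6: +0 new -> 19 infected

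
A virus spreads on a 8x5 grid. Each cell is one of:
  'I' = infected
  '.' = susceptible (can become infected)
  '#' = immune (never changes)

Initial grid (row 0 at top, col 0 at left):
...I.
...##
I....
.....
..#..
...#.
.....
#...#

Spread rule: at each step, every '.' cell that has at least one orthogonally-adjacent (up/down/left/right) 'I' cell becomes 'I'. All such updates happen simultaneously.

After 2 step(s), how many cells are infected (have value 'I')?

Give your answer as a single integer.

Step 0 (initial): 2 infected
Step 1: +5 new -> 7 infected
Step 2: +7 new -> 14 infected

Answer: 14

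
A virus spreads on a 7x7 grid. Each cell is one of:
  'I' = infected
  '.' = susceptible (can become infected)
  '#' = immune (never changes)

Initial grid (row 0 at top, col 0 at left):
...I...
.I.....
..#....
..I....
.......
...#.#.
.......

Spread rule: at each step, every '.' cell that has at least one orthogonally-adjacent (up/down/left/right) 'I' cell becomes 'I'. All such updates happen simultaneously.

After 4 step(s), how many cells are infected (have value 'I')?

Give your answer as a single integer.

Answer: 39

Derivation:
Step 0 (initial): 3 infected
Step 1: +10 new -> 13 infected
Step 2: +10 new -> 23 infected
Step 3: +8 new -> 31 infected
Step 4: +8 new -> 39 infected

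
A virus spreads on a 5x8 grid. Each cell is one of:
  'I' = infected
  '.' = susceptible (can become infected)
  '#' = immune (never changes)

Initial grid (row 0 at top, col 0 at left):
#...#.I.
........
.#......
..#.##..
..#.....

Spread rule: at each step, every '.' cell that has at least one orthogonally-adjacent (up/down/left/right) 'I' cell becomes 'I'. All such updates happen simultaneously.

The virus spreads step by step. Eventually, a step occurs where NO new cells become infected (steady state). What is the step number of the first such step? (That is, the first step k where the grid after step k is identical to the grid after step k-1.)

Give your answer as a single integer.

Step 0 (initial): 1 infected
Step 1: +3 new -> 4 infected
Step 2: +3 new -> 7 infected
Step 3: +4 new -> 11 infected
Step 4: +4 new -> 15 infected
Step 5: +5 new -> 20 infected
Step 6: +5 new -> 25 infected
Step 7: +3 new -> 28 infected
Step 8: +1 new -> 29 infected
Step 9: +1 new -> 30 infected
Step 10: +2 new -> 32 infected
Step 11: +1 new -> 33 infected
Step 12: +0 new -> 33 infected

Answer: 12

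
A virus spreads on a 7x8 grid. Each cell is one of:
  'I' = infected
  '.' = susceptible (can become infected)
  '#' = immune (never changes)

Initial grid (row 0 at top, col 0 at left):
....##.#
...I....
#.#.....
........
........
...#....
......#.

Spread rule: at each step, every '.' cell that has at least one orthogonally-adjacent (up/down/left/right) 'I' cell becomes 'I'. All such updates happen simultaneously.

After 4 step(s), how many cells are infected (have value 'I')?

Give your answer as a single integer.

Step 0 (initial): 1 infected
Step 1: +4 new -> 5 infected
Step 2: +5 new -> 10 infected
Step 3: +8 new -> 18 infected
Step 4: +8 new -> 26 infected

Answer: 26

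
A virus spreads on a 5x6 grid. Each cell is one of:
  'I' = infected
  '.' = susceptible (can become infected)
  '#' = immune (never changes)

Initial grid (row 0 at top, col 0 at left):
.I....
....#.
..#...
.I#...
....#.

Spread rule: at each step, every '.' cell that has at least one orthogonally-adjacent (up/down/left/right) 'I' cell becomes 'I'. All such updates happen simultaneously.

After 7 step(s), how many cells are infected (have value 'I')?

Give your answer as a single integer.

Step 0 (initial): 2 infected
Step 1: +6 new -> 8 infected
Step 2: +6 new -> 14 infected
Step 3: +3 new -> 17 infected
Step 4: +3 new -> 20 infected
Step 5: +3 new -> 23 infected
Step 6: +2 new -> 25 infected
Step 7: +1 new -> 26 infected

Answer: 26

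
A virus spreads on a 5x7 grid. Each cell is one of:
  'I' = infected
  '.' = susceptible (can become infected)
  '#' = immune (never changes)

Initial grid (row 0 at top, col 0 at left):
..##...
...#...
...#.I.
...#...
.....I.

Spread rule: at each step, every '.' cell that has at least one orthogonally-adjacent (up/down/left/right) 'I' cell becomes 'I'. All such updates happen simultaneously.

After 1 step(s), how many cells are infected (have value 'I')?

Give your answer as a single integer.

Answer: 8

Derivation:
Step 0 (initial): 2 infected
Step 1: +6 new -> 8 infected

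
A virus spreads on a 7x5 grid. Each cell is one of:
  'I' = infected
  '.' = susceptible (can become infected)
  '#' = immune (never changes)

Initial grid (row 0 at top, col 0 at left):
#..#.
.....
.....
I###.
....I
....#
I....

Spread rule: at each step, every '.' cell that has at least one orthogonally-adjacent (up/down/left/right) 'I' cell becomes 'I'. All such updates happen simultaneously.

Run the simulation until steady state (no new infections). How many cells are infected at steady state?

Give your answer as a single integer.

Step 0 (initial): 3 infected
Step 1: +6 new -> 9 infected
Step 2: +8 new -> 17 infected
Step 3: +6 new -> 23 infected
Step 4: +5 new -> 28 infected
Step 5: +1 new -> 29 infected
Step 6: +0 new -> 29 infected

Answer: 29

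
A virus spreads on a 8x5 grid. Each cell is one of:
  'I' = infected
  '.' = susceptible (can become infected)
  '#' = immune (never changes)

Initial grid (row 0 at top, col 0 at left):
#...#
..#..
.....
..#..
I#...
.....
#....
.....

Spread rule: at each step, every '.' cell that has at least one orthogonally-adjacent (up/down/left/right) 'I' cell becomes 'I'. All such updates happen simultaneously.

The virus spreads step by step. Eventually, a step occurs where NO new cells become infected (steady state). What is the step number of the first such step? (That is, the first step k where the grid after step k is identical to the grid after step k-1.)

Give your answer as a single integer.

Answer: 8

Derivation:
Step 0 (initial): 1 infected
Step 1: +2 new -> 3 infected
Step 2: +3 new -> 6 infected
Step 3: +4 new -> 10 infected
Step 4: +6 new -> 16 infected
Step 5: +7 new -> 23 infected
Step 6: +7 new -> 30 infected
Step 7: +4 new -> 34 infected
Step 8: +0 new -> 34 infected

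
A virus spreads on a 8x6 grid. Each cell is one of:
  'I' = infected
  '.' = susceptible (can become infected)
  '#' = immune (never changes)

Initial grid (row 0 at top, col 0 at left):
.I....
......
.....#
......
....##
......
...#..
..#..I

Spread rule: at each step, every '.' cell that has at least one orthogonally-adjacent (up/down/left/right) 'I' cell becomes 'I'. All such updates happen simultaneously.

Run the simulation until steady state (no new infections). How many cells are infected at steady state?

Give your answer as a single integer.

Step 0 (initial): 2 infected
Step 1: +5 new -> 7 infected
Step 2: +7 new -> 14 infected
Step 3: +6 new -> 20 infected
Step 4: +7 new -> 27 infected
Step 5: +8 new -> 35 infected
Step 6: +4 new -> 39 infected
Step 7: +3 new -> 42 infected
Step 8: +1 new -> 43 infected
Step 9: +0 new -> 43 infected

Answer: 43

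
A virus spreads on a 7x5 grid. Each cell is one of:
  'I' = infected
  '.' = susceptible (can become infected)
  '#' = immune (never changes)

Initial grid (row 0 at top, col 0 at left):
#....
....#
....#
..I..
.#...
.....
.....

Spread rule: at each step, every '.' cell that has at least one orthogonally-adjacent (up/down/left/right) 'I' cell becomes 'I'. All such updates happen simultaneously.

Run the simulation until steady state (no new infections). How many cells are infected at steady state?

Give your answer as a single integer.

Answer: 31

Derivation:
Step 0 (initial): 1 infected
Step 1: +4 new -> 5 infected
Step 2: +7 new -> 12 infected
Step 3: +9 new -> 21 infected
Step 4: +7 new -> 28 infected
Step 5: +3 new -> 31 infected
Step 6: +0 new -> 31 infected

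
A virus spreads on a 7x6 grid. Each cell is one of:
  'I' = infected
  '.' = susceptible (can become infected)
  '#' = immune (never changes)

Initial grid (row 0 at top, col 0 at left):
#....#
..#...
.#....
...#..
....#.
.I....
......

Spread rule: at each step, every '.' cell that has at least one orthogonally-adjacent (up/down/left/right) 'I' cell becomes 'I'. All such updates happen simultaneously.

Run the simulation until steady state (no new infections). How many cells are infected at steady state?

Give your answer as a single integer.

Answer: 36

Derivation:
Step 0 (initial): 1 infected
Step 1: +4 new -> 5 infected
Step 2: +6 new -> 11 infected
Step 3: +5 new -> 16 infected
Step 4: +4 new -> 20 infected
Step 5: +4 new -> 24 infected
Step 6: +4 new -> 28 infected
Step 7: +5 new -> 33 infected
Step 8: +3 new -> 36 infected
Step 9: +0 new -> 36 infected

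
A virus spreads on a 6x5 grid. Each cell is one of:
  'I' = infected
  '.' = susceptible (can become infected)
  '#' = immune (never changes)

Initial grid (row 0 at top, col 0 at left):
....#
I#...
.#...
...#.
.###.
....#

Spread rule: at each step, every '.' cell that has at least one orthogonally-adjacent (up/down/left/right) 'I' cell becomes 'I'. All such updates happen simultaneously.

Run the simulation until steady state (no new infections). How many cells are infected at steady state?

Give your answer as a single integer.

Answer: 22

Derivation:
Step 0 (initial): 1 infected
Step 1: +2 new -> 3 infected
Step 2: +2 new -> 5 infected
Step 3: +3 new -> 8 infected
Step 4: +4 new -> 12 infected
Step 5: +3 new -> 15 infected
Step 6: +3 new -> 18 infected
Step 7: +2 new -> 20 infected
Step 8: +1 new -> 21 infected
Step 9: +1 new -> 22 infected
Step 10: +0 new -> 22 infected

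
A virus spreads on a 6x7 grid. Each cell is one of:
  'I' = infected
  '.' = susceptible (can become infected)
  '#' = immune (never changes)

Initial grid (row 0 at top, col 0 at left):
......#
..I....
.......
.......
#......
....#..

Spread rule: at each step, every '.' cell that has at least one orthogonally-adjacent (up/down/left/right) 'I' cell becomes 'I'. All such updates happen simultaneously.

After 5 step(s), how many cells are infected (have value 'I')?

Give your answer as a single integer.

Step 0 (initial): 1 infected
Step 1: +4 new -> 5 infected
Step 2: +7 new -> 12 infected
Step 3: +8 new -> 20 infected
Step 4: +8 new -> 28 infected
Step 5: +5 new -> 33 infected

Answer: 33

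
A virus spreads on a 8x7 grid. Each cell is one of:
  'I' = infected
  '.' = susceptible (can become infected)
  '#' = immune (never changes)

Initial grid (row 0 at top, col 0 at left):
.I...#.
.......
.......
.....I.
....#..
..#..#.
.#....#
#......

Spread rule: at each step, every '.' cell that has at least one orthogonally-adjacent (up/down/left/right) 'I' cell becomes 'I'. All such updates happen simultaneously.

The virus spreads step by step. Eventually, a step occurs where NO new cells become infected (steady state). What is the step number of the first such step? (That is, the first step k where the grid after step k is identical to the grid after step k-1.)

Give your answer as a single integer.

Answer: 10

Derivation:
Step 0 (initial): 2 infected
Step 1: +7 new -> 9 infected
Step 2: +9 new -> 18 infected
Step 3: +11 new -> 29 infected
Step 4: +5 new -> 34 infected
Step 5: +4 new -> 38 infected
Step 6: +4 new -> 42 infected
Step 7: +4 new -> 46 infected
Step 8: +2 new -> 48 infected
Step 9: +1 new -> 49 infected
Step 10: +0 new -> 49 infected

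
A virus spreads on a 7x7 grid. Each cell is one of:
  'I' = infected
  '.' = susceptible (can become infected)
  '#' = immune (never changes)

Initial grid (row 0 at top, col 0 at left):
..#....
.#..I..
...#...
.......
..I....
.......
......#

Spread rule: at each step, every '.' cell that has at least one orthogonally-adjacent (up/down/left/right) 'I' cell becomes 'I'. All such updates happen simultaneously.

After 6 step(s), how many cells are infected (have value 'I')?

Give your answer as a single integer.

Step 0 (initial): 2 infected
Step 1: +8 new -> 10 infected
Step 2: +14 new -> 24 infected
Step 3: +10 new -> 34 infected
Step 4: +6 new -> 40 infected
Step 5: +3 new -> 43 infected
Step 6: +1 new -> 44 infected

Answer: 44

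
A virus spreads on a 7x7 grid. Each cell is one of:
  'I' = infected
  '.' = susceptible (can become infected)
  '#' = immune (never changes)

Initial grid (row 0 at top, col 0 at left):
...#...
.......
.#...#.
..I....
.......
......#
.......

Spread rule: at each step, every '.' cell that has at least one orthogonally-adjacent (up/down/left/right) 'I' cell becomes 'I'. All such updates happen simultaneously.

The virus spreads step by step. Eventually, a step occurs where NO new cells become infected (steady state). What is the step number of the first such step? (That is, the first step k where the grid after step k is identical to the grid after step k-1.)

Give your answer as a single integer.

Step 0 (initial): 1 infected
Step 1: +4 new -> 5 infected
Step 2: +7 new -> 12 infected
Step 3: +11 new -> 23 infected
Step 4: +9 new -> 32 infected
Step 5: +8 new -> 40 infected
Step 6: +3 new -> 43 infected
Step 7: +2 new -> 45 infected
Step 8: +0 new -> 45 infected

Answer: 8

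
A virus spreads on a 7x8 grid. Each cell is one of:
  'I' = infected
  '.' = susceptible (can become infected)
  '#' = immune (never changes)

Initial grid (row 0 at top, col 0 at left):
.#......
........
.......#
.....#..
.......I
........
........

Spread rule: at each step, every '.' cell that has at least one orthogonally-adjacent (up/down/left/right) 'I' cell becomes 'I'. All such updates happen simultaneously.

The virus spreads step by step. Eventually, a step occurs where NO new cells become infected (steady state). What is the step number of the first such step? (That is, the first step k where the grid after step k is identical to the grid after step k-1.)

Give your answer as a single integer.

Step 0 (initial): 1 infected
Step 1: +3 new -> 4 infected
Step 2: +4 new -> 8 infected
Step 3: +4 new -> 12 infected
Step 4: +6 new -> 18 infected
Step 5: +8 new -> 26 infected
Step 6: +8 new -> 34 infected
Step 7: +7 new -> 41 infected
Step 8: +6 new -> 47 infected
Step 9: +4 new -> 51 infected
Step 10: +1 new -> 52 infected
Step 11: +1 new -> 53 infected
Step 12: +0 new -> 53 infected

Answer: 12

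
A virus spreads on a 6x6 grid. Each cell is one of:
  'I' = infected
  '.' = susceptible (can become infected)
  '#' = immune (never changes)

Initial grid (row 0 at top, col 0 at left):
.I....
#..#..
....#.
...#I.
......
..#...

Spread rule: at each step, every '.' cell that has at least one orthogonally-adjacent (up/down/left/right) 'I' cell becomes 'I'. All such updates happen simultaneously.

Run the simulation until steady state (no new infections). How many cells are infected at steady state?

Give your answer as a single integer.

Step 0 (initial): 2 infected
Step 1: +5 new -> 7 infected
Step 2: +7 new -> 14 infected
Step 3: +8 new -> 22 infected
Step 4: +6 new -> 28 infected
Step 5: +2 new -> 30 infected
Step 6: +1 new -> 31 infected
Step 7: +0 new -> 31 infected

Answer: 31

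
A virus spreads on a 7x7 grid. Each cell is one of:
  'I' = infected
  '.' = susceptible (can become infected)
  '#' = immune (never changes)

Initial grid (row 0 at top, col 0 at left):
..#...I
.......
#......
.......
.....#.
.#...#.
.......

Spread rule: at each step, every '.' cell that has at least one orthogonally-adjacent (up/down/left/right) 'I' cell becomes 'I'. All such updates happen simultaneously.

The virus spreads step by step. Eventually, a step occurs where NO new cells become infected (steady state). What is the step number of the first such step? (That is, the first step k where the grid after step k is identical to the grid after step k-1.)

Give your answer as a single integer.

Step 0 (initial): 1 infected
Step 1: +2 new -> 3 infected
Step 2: +3 new -> 6 infected
Step 3: +4 new -> 10 infected
Step 4: +4 new -> 14 infected
Step 5: +4 new -> 18 infected
Step 6: +5 new -> 23 infected
Step 7: +7 new -> 30 infected
Step 8: +5 new -> 35 infected
Step 9: +4 new -> 39 infected
Step 10: +2 new -> 41 infected
Step 11: +2 new -> 43 infected
Step 12: +1 new -> 44 infected
Step 13: +0 new -> 44 infected

Answer: 13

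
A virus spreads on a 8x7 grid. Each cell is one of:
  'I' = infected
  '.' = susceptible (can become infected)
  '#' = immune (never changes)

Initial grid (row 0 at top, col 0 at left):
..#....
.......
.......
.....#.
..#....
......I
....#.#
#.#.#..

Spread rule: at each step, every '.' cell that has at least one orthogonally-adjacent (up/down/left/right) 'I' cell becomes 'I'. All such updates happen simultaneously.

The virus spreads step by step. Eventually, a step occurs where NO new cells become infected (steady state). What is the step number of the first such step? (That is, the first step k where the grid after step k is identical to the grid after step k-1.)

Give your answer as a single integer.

Step 0 (initial): 1 infected
Step 1: +2 new -> 3 infected
Step 2: +4 new -> 7 infected
Step 3: +4 new -> 11 infected
Step 4: +7 new -> 18 infected
Step 5: +7 new -> 25 infected
Step 6: +7 new -> 32 infected
Step 7: +7 new -> 39 infected
Step 8: +4 new -> 43 infected
Step 9: +2 new -> 45 infected
Step 10: +2 new -> 47 infected
Step 11: +1 new -> 48 infected
Step 12: +0 new -> 48 infected

Answer: 12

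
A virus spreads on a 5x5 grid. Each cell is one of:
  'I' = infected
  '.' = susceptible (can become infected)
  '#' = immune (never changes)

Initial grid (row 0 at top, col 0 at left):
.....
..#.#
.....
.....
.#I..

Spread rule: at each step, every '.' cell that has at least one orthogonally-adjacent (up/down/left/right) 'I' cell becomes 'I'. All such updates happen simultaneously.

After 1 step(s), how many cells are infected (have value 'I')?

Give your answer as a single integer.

Step 0 (initial): 1 infected
Step 1: +2 new -> 3 infected

Answer: 3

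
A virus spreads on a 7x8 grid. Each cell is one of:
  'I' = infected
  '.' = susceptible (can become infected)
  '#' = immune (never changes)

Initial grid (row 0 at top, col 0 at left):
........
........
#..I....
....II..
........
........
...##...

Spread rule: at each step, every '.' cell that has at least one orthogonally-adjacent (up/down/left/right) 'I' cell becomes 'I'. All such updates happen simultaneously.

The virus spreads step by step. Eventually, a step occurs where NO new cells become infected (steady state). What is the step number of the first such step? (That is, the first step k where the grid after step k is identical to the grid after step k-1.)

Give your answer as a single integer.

Step 0 (initial): 3 infected
Step 1: +8 new -> 11 infected
Step 2: +12 new -> 23 infected
Step 3: +12 new -> 35 infected
Step 4: +9 new -> 44 infected
Step 5: +6 new -> 50 infected
Step 6: +2 new -> 52 infected
Step 7: +1 new -> 53 infected
Step 8: +0 new -> 53 infected

Answer: 8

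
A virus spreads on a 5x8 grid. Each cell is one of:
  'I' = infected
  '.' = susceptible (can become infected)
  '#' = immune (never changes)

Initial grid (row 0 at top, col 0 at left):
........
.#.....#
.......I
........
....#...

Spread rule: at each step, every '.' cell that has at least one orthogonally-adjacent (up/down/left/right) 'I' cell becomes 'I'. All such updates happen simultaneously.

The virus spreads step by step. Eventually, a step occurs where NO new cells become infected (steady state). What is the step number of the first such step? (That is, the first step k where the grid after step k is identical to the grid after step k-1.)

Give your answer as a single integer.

Step 0 (initial): 1 infected
Step 1: +2 new -> 3 infected
Step 2: +4 new -> 7 infected
Step 3: +5 new -> 12 infected
Step 4: +6 new -> 18 infected
Step 5: +4 new -> 22 infected
Step 6: +5 new -> 27 infected
Step 7: +4 new -> 31 infected
Step 8: +4 new -> 35 infected
Step 9: +2 new -> 37 infected
Step 10: +0 new -> 37 infected

Answer: 10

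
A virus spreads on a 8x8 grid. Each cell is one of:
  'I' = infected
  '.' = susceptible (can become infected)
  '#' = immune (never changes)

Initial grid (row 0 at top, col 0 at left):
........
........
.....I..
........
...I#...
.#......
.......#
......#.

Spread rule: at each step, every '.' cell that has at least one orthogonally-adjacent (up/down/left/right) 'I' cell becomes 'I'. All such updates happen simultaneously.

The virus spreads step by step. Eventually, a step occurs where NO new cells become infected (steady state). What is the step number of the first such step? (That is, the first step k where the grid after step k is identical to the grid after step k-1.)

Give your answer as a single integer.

Answer: 8

Derivation:
Step 0 (initial): 2 infected
Step 1: +7 new -> 9 infected
Step 2: +13 new -> 22 infected
Step 3: +13 new -> 35 infected
Step 4: +12 new -> 47 infected
Step 5: +8 new -> 55 infected
Step 6: +3 new -> 58 infected
Step 7: +1 new -> 59 infected
Step 8: +0 new -> 59 infected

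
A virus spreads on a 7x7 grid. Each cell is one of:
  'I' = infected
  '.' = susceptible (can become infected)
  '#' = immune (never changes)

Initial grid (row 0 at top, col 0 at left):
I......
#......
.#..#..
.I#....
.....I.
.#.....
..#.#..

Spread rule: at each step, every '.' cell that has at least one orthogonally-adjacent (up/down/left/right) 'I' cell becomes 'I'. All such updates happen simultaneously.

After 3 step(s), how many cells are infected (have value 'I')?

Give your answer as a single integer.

Step 0 (initial): 3 infected
Step 1: +7 new -> 10 infected
Step 2: +12 new -> 22 infected
Step 3: +9 new -> 31 infected

Answer: 31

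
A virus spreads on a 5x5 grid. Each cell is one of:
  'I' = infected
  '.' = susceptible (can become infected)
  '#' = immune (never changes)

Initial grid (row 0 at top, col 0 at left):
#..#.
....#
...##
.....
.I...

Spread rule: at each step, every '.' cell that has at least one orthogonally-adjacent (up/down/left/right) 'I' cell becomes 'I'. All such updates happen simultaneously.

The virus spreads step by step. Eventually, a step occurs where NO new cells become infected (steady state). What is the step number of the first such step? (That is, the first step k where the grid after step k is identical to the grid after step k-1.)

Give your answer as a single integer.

Answer: 6

Derivation:
Step 0 (initial): 1 infected
Step 1: +3 new -> 4 infected
Step 2: +4 new -> 8 infected
Step 3: +5 new -> 13 infected
Step 4: +4 new -> 17 infected
Step 5: +2 new -> 19 infected
Step 6: +0 new -> 19 infected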